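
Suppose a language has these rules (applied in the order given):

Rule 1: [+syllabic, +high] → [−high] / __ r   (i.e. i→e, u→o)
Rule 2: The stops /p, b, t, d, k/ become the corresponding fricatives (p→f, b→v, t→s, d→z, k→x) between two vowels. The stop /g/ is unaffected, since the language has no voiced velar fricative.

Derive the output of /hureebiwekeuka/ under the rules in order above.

Rule 1 (pre-rhotic lowering): /u/ is a high vowel immediately before /r/, so it lowers to [o]. /hureebiwekeuka/ → horeebiwekeuka.
Rule 2 (intervocalic spirantization): /b/ is a stop between vowels /e/ and /i/, so it spirantizes to the fricative [v]. /k/ is a stop between vowels /e/ and /e/, so it spirantizes to the fricative [x]. /k/ is a stop between vowels /u/ and /a/, so it spirantizes to the fricative [x]. /horeebiwekeuka/ → horeeviwexeuxa.

horeeviwexeuxa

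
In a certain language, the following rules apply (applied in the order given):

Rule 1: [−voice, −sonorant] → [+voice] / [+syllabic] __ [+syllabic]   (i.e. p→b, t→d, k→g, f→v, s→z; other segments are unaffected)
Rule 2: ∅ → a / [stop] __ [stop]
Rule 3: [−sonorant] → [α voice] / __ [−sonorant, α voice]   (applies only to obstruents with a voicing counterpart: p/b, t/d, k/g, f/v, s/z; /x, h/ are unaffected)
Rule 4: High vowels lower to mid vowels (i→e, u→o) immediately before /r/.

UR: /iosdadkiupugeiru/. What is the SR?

Rule 1 (intervocalic voicing): /p/ is a voiceless obstruent between vowels /u/ and /u/, so it voices to [b]. /iosdadkiupugeiru/ → iosdadkiubugeiru.
Rule 2 (stop-cluster a-epenthesis): /d/ and /k/ form a stop–stop cluster, so [a] is inserted between them. /iosdadkiubugeiru/ → iosdadakiubugeiru.
Rule 3 (regressive voicing assimilation): /s/ precedes the voiced obstruent /d/, so it voices to [z] by assimilation. /iosdadakiubugeiru/ → iozdadakiubugeiru.
Rule 4 (pre-rhotic lowering): /i/ is a high vowel immediately before /r/, so it lowers to [e]. /iozdadakiubugeiru/ → iozdadakiubugeeru.

iozdadakiubugeeru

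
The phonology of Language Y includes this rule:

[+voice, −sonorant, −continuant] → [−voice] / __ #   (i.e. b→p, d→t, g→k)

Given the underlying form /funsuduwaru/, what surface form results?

funsuduwaru

No segment of /funsuduwaru/ meets the structural description of the rule, so the form surfaces unchanged.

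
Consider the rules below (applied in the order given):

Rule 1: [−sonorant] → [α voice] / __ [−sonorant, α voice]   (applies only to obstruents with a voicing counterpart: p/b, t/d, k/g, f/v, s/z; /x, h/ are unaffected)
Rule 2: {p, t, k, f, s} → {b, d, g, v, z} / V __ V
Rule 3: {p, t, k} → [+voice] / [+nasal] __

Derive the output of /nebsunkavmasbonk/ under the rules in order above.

Rule 1 (regressive voicing assimilation): /b/ precedes the voiceless obstruent /s/, so it devoices to [p] by assimilation. /s/ precedes the voiced obstruent /b/, so it voices to [z] by assimilation. /nebsunkavmasbonk/ → nepsunkavmazbonk.
Rule 2 (intervocalic voicing): no segment meets the environment; /nepsunkavmazbonk/ is unchanged.
Rule 3 (post-nasal voicing): /k/ is a voiceless stop immediately after the nasal /n/, so it voices to [g]. /k/ is a voiceless stop immediately after the nasal /n/, so it voices to [g]. /nepsunkavmazbonk/ → nepsungavmazbong.

nepsungavmazbong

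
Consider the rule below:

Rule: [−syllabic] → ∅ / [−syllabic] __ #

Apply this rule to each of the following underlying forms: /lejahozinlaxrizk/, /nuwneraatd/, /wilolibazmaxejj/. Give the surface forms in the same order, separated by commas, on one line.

/lejahozinlaxrizk/: /k/ is the second consonant of a word-final cluster /zk/, so it deletes. → [lejahozinlaxriz].
/nuwneraatd/: /d/ is the second consonant of a word-final cluster /td/, so it deletes. → [nuwneraat].
/wilolibazmaxejj/: /j/ is the second consonant of a word-final cluster /jj/, so it deletes. → [wilolibazmaxej].

lejahozinlaxriz, nuwneraat, wilolibazmaxej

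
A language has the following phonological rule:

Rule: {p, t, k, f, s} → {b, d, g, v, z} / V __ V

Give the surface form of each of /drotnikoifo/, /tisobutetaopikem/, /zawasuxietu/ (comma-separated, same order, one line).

/drotnikoifo/: /k/ is a voiceless obstruent between vowels /i/ and /o/, so it voices to [g]. /f/ is a voiceless obstruent between vowels /i/ and /o/, so it voices to [v]. → [drotnigoivo].
/tisobutetaopikem/: /s/ is a voiceless obstruent between vowels /i/ and /o/, so it voices to [z]. /t/ is a voiceless obstruent between vowels /u/ and /e/, so it voices to [d]. /t/ is a voiceless obstruent between vowels /e/ and /a/, so it voices to [d]. /p/ is a voiceless obstruent between vowels /o/ and /i/, so it voices to [b]. /k/ is a voiceless obstruent between vowels /i/ and /e/, so it voices to [g]. → [tizobudedaobigem].
/zawasuxietu/: /s/ is a voiceless obstruent between vowels /a/ and /u/, so it voices to [z]. /t/ is a voiceless obstruent between vowels /e/ and /u/, so it voices to [d]. → [zawazuxiedu].

drotnigoivo, tizobudedaobigem, zawazuxiedu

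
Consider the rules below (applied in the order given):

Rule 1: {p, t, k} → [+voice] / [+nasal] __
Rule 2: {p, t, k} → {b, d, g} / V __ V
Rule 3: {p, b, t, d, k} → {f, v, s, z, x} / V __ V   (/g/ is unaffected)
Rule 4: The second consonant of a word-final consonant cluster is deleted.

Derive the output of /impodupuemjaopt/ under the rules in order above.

imbozuvuemjaop

Rule 1 (post-nasal voicing): /p/ is a voiceless stop immediately after the nasal /m/, so it voices to [b]. /impodupuemjaopt/ → imbodupuemjaopt.
Rule 2 (intervocalic voicing): /p/ is a voiceless stop between vowels /u/ and /u/, so it voices to [b]. /imbodupuemjaopt/ → imbodubuemjaopt.
Rule 3 (intervocalic spirantization): /d/ is a stop between vowels /o/ and /u/, so it spirantizes to the fricative [z]. /b/ is a stop between vowels /u/ and /u/, so it spirantizes to the fricative [v]. /imbodubuemjaopt/ → imbozuvuemjaopt.
Rule 4 (final cluster simplification): /t/ is the second consonant of a word-final cluster /pt/, so it deletes. /imbozuvuemjaopt/ → imbozuvuemjaop.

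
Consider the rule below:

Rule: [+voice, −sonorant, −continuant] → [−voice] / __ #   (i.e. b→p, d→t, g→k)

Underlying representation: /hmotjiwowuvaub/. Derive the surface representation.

hmotjiwowuvaup

/b/ is a voiced stop in word-final position, so it devoices to [p].
Surface form: [hmotjiwowuvaup].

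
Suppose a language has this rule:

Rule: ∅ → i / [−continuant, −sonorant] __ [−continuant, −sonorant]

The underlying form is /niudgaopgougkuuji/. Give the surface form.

/d/ and /g/ form a stop–stop cluster, so [i] is inserted between them.
/p/ and /g/ form a stop–stop cluster, so [i] is inserted between them.
/g/ and /k/ form a stop–stop cluster, so [i] is inserted between them.
Surface form: [niudigaopigougikuuji].

niudigaopigougikuuji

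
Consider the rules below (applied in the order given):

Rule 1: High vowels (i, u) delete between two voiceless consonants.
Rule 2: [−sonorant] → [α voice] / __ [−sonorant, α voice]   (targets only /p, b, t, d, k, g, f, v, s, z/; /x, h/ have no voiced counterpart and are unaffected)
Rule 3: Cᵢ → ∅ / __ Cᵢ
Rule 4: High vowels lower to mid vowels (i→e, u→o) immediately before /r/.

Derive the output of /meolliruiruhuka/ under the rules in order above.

meolerueruhka

Rule 1 (high vowel syncope): /u/ is a high vowel flanked by voiceless consonants /h/ and /k/, so it deletes. /meolliruiruhuka/ → meolliruiruhka.
Rule 2 (regressive voicing assimilation): no segment meets the environment; /meolliruiruhka/ is unchanged.
Rule 3 (degemination): /ll/ is a geminate; the first /l/ deletes. /meolliruiruhka/ → meoliruiruhka.
Rule 4 (pre-rhotic lowering): /i/ is a high vowel immediately before /r/, so it lowers to [e]. /i/ is a high vowel immediately before /r/, so it lowers to [e]. /meoliruiruhka/ → meolerueruhka.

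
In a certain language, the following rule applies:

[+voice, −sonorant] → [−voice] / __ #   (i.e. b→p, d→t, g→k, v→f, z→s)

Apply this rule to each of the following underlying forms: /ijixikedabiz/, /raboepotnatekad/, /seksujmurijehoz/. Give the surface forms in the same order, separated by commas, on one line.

/ijixikedabiz/: /z/ is a voiced obstruent in word-final position, so it devoices to [s]. → [ijixikedabis].
/raboepotnatekad/: /d/ is a voiced obstruent in word-final position, so it devoices to [t]. → [raboepotnatekat].
/seksujmurijehoz/: /z/ is a voiced obstruent in word-final position, so it devoices to [s]. → [seksujmurijehos].

ijixikedabis, raboepotnatekat, seksujmurijehos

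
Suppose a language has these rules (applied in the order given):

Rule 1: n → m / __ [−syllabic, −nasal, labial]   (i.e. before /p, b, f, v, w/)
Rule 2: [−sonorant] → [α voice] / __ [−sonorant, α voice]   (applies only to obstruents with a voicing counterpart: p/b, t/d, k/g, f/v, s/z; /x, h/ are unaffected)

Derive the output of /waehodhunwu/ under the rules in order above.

waehothumwu

Rule 1 (nasal place assimilation): /n/ precedes the labial consonant /w/, so it assimilates in place to [m]. /waehodhunwu/ → waehodhumwu.
Rule 2 (regressive voicing assimilation): /d/ precedes the voiceless obstruent /h/, so it devoices to [t] by assimilation. /waehodhumwu/ → waehothumwu.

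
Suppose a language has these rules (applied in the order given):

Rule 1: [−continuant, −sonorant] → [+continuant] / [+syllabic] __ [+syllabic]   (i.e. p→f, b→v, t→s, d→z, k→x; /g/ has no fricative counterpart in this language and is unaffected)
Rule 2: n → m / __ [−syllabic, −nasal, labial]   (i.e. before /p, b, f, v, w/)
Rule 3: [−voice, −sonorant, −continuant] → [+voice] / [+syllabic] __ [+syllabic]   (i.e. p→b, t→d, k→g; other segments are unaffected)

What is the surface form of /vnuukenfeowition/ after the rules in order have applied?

vnuuxemfeowision

Rule 1 (intervocalic spirantization): /k/ is a stop between vowels /u/ and /e/, so it spirantizes to the fricative [x]. /t/ is a stop between vowels /i/ and /i/, so it spirantizes to the fricative [s]. /vnuukenfeowition/ → vnuuxenfeowision.
Rule 2 (nasal place assimilation): /n/ precedes the labial consonant /f/, so it assimilates in place to [m]. /vnuuxenfeowision/ → vnuuxemfeowision.
Rule 3 (intervocalic voicing): no segment meets the environment; /vnuuxemfeowision/ is unchanged.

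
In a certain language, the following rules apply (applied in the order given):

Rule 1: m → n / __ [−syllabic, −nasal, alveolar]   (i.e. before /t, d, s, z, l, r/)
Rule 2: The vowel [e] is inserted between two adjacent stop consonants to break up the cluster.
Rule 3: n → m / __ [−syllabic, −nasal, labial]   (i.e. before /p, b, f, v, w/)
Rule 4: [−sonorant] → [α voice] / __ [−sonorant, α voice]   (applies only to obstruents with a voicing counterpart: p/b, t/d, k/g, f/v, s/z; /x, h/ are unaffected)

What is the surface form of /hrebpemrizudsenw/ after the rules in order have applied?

hrebepenrizutsemw

Rule 1 (nasal place assimilation): /m/ precedes the alveolar consonant /r/, so it assimilates in place to [n]. /hrebpemrizudsenw/ → hrebpenrizudsenw.
Rule 2 (stop-cluster e-epenthesis): /b/ and /p/ form a stop–stop cluster, so [e] is inserted between them. /hrebpenrizudsenw/ → hrebepenrizudsenw.
Rule 3 (nasal place assimilation): /n/ precedes the labial consonant /w/, so it assimilates in place to [m]. /hrebepenrizudsenw/ → hrebepenrizudsemw.
Rule 4 (regressive voicing assimilation): /d/ precedes the voiceless obstruent /s/, so it devoices to [t] by assimilation. /hrebepenrizudsemw/ → hrebepenrizutsemw.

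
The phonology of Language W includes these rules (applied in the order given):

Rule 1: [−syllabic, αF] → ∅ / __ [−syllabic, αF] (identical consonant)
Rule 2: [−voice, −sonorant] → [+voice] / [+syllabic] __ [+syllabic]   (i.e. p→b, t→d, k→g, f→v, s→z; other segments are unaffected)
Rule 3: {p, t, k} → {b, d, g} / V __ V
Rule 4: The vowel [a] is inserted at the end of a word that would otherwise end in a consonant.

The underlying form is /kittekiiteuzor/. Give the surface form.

kidegiideuzora

Rule 1 (degemination): /tt/ is a geminate; the first /t/ deletes. /kittekiiteuzor/ → kitekiiteuzor.
Rule 2 (intervocalic voicing): /t/ is a voiceless obstruent between vowels /i/ and /e/, so it voices to [d]. /k/ is a voiceless obstruent between vowels /e/ and /i/, so it voices to [g]. /t/ is a voiceless obstruent between vowels /i/ and /e/, so it voices to [d]. /kitekiiteuzor/ → kidegiideuzor.
Rule 3 (intervocalic voicing): no segment meets the environment; /kidegiideuzor/ is unchanged.
Rule 4 (final a-epenthesis): the form ends in the consonant /r/, so [a] is inserted word-finally. /kidegiideuzor/ → kidegiideuzora.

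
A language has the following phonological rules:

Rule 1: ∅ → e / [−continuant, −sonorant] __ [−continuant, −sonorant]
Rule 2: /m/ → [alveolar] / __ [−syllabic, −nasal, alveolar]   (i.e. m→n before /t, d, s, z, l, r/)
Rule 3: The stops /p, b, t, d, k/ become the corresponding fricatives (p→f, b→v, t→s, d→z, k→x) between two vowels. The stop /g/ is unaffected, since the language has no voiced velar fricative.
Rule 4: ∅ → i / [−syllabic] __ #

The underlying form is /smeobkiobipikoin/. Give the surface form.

Rule 1 (stop-cluster e-epenthesis): /b/ and /k/ form a stop–stop cluster, so [e] is inserted between them. /smeobkiobipikoin/ → smeobekiobipikoin.
Rule 2 (nasal place assimilation): no segment meets the environment; /smeobekiobipikoin/ is unchanged.
Rule 3 (intervocalic spirantization): /b/ is a stop between vowels /o/ and /e/, so it spirantizes to the fricative [v]. /k/ is a stop between vowels /e/ and /i/, so it spirantizes to the fricative [x]. /b/ is a stop between vowels /o/ and /i/, so it spirantizes to the fricative [v]. /p/ is a stop between vowels /i/ and /i/, so it spirantizes to the fricative [f]. /k/ is a stop between vowels /i/ and /o/, so it spirantizes to the fricative [x]. /smeobekiobipikoin/ → smeovexiovifixoin.
Rule 4 (final i-epenthesis): the form ends in the consonant /n/, so [i] is inserted word-finally. /smeovexiovifixoin/ → smeovexiovifixoini.

smeovexiovifixoini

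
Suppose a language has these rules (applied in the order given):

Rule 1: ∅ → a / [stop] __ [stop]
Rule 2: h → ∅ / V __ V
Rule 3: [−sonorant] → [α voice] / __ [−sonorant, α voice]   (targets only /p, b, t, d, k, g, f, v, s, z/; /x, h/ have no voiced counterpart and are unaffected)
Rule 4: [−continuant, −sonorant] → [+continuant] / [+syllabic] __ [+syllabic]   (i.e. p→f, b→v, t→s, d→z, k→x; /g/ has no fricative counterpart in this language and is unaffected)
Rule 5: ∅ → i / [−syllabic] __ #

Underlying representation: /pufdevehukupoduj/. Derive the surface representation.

Rule 1 (stop-cluster a-epenthesis): no segment meets the environment; /pufdevehukupoduj/ is unchanged.
Rule 2 (intervocalic h-deletion): /h/ occurs between vowels /e/ and /u/, so it deletes. /pufdevehukupoduj/ → pufdeveukupoduj.
Rule 3 (regressive voicing assimilation): /f/ precedes the voiced obstruent /d/, so it voices to [v] by assimilation. /pufdeveukupoduj/ → puvdeveukupoduj.
Rule 4 (intervocalic spirantization): /k/ is a stop between vowels /u/ and /u/, so it spirantizes to the fricative [x]. /p/ is a stop between vowels /u/ and /o/, so it spirantizes to the fricative [f]. /d/ is a stop between vowels /o/ and /u/, so it spirantizes to the fricative [z]. /puvdeveukupoduj/ → puvdeveuxufozuj.
Rule 5 (final i-epenthesis): the form ends in the consonant /j/, so [i] is inserted word-finally. /puvdeveuxufozuj/ → puvdeveuxufozuji.

puvdeveuxufozuji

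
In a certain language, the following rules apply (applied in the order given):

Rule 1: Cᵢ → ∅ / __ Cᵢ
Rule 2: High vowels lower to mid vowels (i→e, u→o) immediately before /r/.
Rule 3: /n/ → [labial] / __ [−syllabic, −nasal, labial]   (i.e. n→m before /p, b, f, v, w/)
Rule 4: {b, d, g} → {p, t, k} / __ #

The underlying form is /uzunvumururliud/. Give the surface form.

uzumvumororliut

Rule 1 (degemination): no segment meets the environment; /uzunvumururliud/ is unchanged.
Rule 2 (pre-rhotic lowering): /u/ is a high vowel immediately before /r/, so it lowers to [o]. /u/ is a high vowel immediately before /r/, so it lowers to [o]. /uzunvumururliud/ → uzunvumororliud.
Rule 3 (nasal place assimilation): /n/ precedes the labial consonant /v/, so it assimilates in place to [m]. /uzunvumororliud/ → uzumvumororliud.
Rule 4 (final devoicing): /d/ is a voiced stop in word-final position, so it devoices to [t]. /uzumvumororliud/ → uzumvumororliut.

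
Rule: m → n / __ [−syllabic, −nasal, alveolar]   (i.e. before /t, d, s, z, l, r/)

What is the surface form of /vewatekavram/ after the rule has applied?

vewatekavram

No segment of /vewatekavram/ meets the structural description of the rule, so the form surfaces unchanged.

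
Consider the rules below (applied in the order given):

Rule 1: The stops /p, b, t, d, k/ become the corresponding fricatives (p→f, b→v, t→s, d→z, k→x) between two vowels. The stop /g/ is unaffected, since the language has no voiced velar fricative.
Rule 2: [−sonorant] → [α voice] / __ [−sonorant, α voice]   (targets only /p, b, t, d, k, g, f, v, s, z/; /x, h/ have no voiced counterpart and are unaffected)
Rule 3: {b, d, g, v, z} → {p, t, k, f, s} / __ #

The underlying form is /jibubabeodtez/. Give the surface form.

Rule 1 (intervocalic spirantization): /b/ is a stop between vowels /i/ and /u/, so it spirantizes to the fricative [v]. /b/ is a stop between vowels /u/ and /a/, so it spirantizes to the fricative [v]. /b/ is a stop between vowels /a/ and /e/, so it spirantizes to the fricative [v]. /jibubabeodtez/ → jivuvaveodtez.
Rule 2 (regressive voicing assimilation): /d/ precedes the voiceless obstruent /t/, so it devoices to [t] by assimilation. /jivuvaveodtez/ → jivuvaveottez.
Rule 3 (final devoicing): /z/ is a voiced obstruent in word-final position, so it devoices to [s]. /jivuvaveottez/ → jivuvaveottes.

jivuvaveottes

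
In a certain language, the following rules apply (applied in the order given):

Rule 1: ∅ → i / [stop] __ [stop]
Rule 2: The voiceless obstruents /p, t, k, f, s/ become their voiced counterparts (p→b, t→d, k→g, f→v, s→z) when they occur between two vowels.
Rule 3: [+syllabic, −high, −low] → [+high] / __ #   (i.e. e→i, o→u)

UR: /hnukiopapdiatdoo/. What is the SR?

hnugiobabidiadidou

Rule 1 (stop-cluster i-epenthesis): /p/ and /d/ form a stop–stop cluster, so [i] is inserted between them. /t/ and /d/ form a stop–stop cluster, so [i] is inserted between them. /hnukiopapdiatdoo/ → hnukiopapidiatidoo.
Rule 2 (intervocalic voicing): /k/ is a voiceless obstruent between vowels /u/ and /i/, so it voices to [g]. /p/ is a voiceless obstruent between vowels /o/ and /a/, so it voices to [b]. /p/ is a voiceless obstruent between vowels /a/ and /i/, so it voices to [b]. /t/ is a voiceless obstruent between vowels /a/ and /i/, so it voices to [d]. /hnukiopapidiatidoo/ → hnugiobabidiadidoo.
Rule 3 (final vowel raising): /o/ is a mid vowel in word-final position, so it raises to [u]. /hnugiobabidiadidoo/ → hnugiobabidiadidou.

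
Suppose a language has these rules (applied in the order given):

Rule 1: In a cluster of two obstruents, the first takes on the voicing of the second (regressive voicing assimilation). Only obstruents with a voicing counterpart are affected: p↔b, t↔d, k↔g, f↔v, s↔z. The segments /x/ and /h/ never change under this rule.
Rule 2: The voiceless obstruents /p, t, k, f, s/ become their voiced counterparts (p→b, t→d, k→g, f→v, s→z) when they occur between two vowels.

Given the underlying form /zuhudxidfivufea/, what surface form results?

Rule 1 (regressive voicing assimilation): /d/ precedes the voiceless obstruent /x/, so it devoices to [t] by assimilation. /d/ precedes the voiceless obstruent /f/, so it devoices to [t] by assimilation. /zuhudxidfivufea/ → zuhutxitfivufea.
Rule 2 (intervocalic voicing): /f/ is a voiceless obstruent between vowels /u/ and /e/, so it voices to [v]. /zuhutxitfivufea/ → zuhutxitfivuvea.

zuhutxitfivuvea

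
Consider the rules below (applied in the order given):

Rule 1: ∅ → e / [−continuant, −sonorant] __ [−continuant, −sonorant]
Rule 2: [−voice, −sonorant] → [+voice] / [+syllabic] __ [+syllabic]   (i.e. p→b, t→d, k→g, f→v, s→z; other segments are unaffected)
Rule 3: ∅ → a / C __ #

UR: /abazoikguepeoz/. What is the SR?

Rule 1 (stop-cluster e-epenthesis): /k/ and /g/ form a stop–stop cluster, so [e] is inserted between them. /abazoikguepeoz/ → abazoikeguepeoz.
Rule 2 (intervocalic voicing): /k/ is a voiceless obstruent between vowels /i/ and /e/, so it voices to [g]. /p/ is a voiceless obstruent between vowels /e/ and /e/, so it voices to [b]. /abazoikeguepeoz/ → abazoigeguebeoz.
Rule 3 (final a-epenthesis): the form ends in the consonant /z/, so [a] is inserted word-finally. /abazoigeguebeoz/ → abazoigeguebeoza.

abazoigeguebeoza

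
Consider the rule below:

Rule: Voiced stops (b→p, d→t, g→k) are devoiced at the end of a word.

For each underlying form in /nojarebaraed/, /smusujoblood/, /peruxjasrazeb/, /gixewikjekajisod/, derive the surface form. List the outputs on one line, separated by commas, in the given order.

/nojarebaraed/: /d/ is a voiced stop in word-final position, so it devoices to [t]. → [nojarebaraet].
/smusujoblood/: /d/ is a voiced stop in word-final position, so it devoices to [t]. → [smusujobloot].
/peruxjasrazeb/: /b/ is a voiced stop in word-final position, so it devoices to [p]. → [peruxjasrazep].
/gixewikjekajisod/: /d/ is a voiced stop in word-final position, so it devoices to [t]. → [gixewikjekajisot].

nojarebaraet, smusujobloot, peruxjasrazep, gixewikjekajisot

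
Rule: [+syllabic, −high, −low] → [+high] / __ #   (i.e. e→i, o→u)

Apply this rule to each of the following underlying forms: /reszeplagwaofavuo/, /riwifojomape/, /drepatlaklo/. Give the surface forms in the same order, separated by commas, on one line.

/reszeplagwaofavuo/: /o/ is a mid vowel in word-final position, so it raises to [u]. → [reszeplagwaofavuu].
/riwifojomape/: /e/ is a mid vowel in word-final position, so it raises to [i]. → [riwifojomapi].
/drepatlaklo/: /o/ is a mid vowel in word-final position, so it raises to [u]. → [drepatlaklu].

reszeplagwaofavuu, riwifojomapi, drepatlaklu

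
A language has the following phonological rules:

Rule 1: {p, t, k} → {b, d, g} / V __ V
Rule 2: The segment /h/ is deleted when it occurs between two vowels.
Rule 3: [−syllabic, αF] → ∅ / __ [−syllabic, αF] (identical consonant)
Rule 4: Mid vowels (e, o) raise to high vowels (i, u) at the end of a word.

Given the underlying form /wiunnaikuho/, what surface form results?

Rule 1 (intervocalic voicing): /k/ is a voiceless stop between vowels /i/ and /u/, so it voices to [g]. /wiunnaikuho/ → wiunnaiguho.
Rule 2 (intervocalic h-deletion): /h/ occurs between vowels /u/ and /o/, so it deletes. /wiunnaiguho/ → wiunnaiguo.
Rule 3 (degemination): /nn/ is a geminate; the first /n/ deletes. /wiunnaiguo/ → wiunaiguo.
Rule 4 (final vowel raising): /o/ is a mid vowel in word-final position, so it raises to [u]. /wiunaiguo/ → wiunaiguu.

wiunaiguu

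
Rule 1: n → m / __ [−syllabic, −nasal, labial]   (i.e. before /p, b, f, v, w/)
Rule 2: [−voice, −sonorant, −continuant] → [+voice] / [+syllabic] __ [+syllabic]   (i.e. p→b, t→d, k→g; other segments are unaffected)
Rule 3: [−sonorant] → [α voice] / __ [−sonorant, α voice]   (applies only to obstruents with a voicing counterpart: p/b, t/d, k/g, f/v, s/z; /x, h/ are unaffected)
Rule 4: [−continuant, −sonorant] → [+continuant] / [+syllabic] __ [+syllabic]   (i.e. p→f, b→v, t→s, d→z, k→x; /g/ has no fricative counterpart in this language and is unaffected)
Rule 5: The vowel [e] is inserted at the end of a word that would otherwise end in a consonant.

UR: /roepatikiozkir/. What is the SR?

Rule 1 (nasal place assimilation): no segment meets the environment; /roepatikiozkir/ is unchanged.
Rule 2 (intervocalic voicing): /p/ is a voiceless stop between vowels /e/ and /a/, so it voices to [b]. /t/ is a voiceless stop between vowels /a/ and /i/, so it voices to [d]. /k/ is a voiceless stop between vowels /i/ and /i/, so it voices to [g]. /roepatikiozkir/ → roebadigiozkir.
Rule 3 (regressive voicing assimilation): /z/ precedes the voiceless obstruent /k/, so it devoices to [s] by assimilation. /roebadigiozkir/ → roebadigioskir.
Rule 4 (intervocalic spirantization): /b/ is a stop between vowels /e/ and /a/, so it spirantizes to the fricative [v]. /d/ is a stop between vowels /a/ and /i/, so it spirantizes to the fricative [z]. /roebadigioskir/ → roevazigioskir.
Rule 5 (final e-epenthesis): the form ends in the consonant /r/, so [e] is inserted word-finally. /roevazigioskir/ → roevazigioskire.

roevazigioskire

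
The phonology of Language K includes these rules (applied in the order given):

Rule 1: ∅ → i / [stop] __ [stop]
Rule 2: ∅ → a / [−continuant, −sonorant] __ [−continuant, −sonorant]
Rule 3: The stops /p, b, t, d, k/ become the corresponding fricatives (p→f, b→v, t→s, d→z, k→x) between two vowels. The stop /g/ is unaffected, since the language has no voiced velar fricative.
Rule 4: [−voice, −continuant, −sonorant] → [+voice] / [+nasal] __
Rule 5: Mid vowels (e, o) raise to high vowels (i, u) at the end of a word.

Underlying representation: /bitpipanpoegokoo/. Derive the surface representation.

Rule 1 (stop-cluster i-epenthesis): /t/ and /p/ form a stop–stop cluster, so [i] is inserted between them. /bitpipanpoegokoo/ → bitipipanpoegokoo.
Rule 2 (stop-cluster a-epenthesis): no segment meets the environment; /bitipipanpoegokoo/ is unchanged.
Rule 3 (intervocalic spirantization): /t/ is a stop between vowels /i/ and /i/, so it spirantizes to the fricative [s]. /p/ is a stop between vowels /i/ and /i/, so it spirantizes to the fricative [f]. /p/ is a stop between vowels /i/ and /a/, so it spirantizes to the fricative [f]. /k/ is a stop between vowels /o/ and /o/, so it spirantizes to the fricative [x]. /bitipipanpoegokoo/ → bisififanpoegoxoo.
Rule 4 (post-nasal voicing): /p/ is a voiceless stop immediately after the nasal /n/, so it voices to [b]. /bisififanpoegoxoo/ → bisififanboegoxoo.
Rule 5 (final vowel raising): /o/ is a mid vowel in word-final position, so it raises to [u]. /bisififanboegoxoo/ → bisififanboegoxou.

bisififanboegoxou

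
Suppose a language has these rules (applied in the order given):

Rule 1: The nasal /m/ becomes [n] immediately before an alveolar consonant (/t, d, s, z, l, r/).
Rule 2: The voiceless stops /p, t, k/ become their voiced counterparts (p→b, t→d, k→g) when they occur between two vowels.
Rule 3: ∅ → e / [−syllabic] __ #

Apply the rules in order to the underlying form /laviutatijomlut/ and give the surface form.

Rule 1 (nasal place assimilation): /m/ precedes the alveolar consonant /l/, so it assimilates in place to [n]. /laviutatijomlut/ → laviutatijonlut.
Rule 2 (intervocalic voicing): /t/ is a voiceless stop between vowels /u/ and /a/, so it voices to [d]. /t/ is a voiceless stop between vowels /a/ and /i/, so it voices to [d]. /laviutatijonlut/ → laviudadijonlut.
Rule 3 (final e-epenthesis): the form ends in the consonant /t/, so [e] is inserted word-finally. /laviudadijonlut/ → laviudadijonlute.

laviudadijonlute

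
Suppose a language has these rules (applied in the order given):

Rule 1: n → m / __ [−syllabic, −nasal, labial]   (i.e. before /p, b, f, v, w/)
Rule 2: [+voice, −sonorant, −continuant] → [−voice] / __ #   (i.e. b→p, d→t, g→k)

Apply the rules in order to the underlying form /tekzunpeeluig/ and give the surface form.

tekzumpeeluik

Rule 1 (nasal place assimilation): /n/ precedes the labial consonant /p/, so it assimilates in place to [m]. /tekzunpeeluig/ → tekzumpeeluig.
Rule 2 (final devoicing): /g/ is a voiced stop in word-final position, so it devoices to [k]. /tekzumpeeluig/ → tekzumpeeluik.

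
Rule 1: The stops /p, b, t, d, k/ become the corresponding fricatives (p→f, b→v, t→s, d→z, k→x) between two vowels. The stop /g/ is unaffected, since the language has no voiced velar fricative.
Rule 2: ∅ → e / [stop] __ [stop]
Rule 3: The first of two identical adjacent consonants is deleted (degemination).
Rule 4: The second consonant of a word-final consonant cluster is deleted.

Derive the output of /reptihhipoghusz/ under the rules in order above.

Rule 1 (intervocalic spirantization): /p/ is a stop between vowels /i/ and /o/, so it spirantizes to the fricative [f]. /reptihhipoghusz/ → reptihhifoghusz.
Rule 2 (stop-cluster e-epenthesis): /p/ and /t/ form a stop–stop cluster, so [e] is inserted between them. /reptihhifoghusz/ → repetihhifoghusz.
Rule 3 (degemination): /hh/ is a geminate; the first /h/ deletes. /repetihhifoghusz/ → repetihifoghusz.
Rule 4 (final cluster simplification): /z/ is the second consonant of a word-final cluster /sz/, so it deletes. /repetihifoghusz/ → repetihifoghus.

repetihifoghus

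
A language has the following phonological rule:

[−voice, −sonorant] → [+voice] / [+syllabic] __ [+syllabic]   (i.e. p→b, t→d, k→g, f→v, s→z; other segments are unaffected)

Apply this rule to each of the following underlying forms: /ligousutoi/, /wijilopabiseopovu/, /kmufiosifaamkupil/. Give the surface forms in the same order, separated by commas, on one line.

/ligousutoi/: /s/ is a voiceless obstruent between vowels /u/ and /u/, so it voices to [z]. /t/ is a voiceless obstruent between vowels /u/ and /o/, so it voices to [d]. → [ligouzudoi].
/wijilopabiseopovu/: /p/ is a voiceless obstruent between vowels /o/ and /a/, so it voices to [b]. /s/ is a voiceless obstruent between vowels /i/ and /e/, so it voices to [z]. /p/ is a voiceless obstruent between vowels /o/ and /o/, so it voices to [b]. → [wijilobabizeobovu].
/kmufiosifaamkupil/: /f/ is a voiceless obstruent between vowels /u/ and /i/, so it voices to [v]. /s/ is a voiceless obstruent between vowels /o/ and /i/, so it voices to [z]. /f/ is a voiceless obstruent between vowels /i/ and /a/, so it voices to [v]. /p/ is a voiceless obstruent between vowels /u/ and /i/, so it voices to [b]. → [kmuviozivaamkubil].

ligouzudoi, wijilobabizeobovu, kmuviozivaamkubil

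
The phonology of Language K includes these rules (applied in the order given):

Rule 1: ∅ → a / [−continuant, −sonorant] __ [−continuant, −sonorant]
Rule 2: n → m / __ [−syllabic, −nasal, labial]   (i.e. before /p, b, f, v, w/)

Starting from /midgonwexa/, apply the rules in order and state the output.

Rule 1 (stop-cluster a-epenthesis): /d/ and /g/ form a stop–stop cluster, so [a] is inserted between them. /midgonwexa/ → midagonwexa.
Rule 2 (nasal place assimilation): /n/ precedes the labial consonant /w/, so it assimilates in place to [m]. /midagonwexa/ → midagomwexa.

midagomwexa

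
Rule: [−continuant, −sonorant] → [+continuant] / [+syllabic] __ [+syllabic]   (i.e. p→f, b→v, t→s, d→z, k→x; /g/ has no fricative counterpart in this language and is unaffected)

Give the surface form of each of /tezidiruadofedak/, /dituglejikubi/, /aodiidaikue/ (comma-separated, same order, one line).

/tezidiruadofedak/: /d/ is a stop between vowels /i/ and /i/, so it spirantizes to the fricative [z]. /d/ is a stop between vowels /a/ and /o/, so it spirantizes to the fricative [z]. /d/ is a stop between vowels /e/ and /a/, so it spirantizes to the fricative [z]. → [teziziruazofezak].
/dituglejikubi/: /t/ is a stop between vowels /i/ and /u/, so it spirantizes to the fricative [s]. /k/ is a stop between vowels /i/ and /u/, so it spirantizes to the fricative [x]. /b/ is a stop between vowels /u/ and /i/, so it spirantizes to the fricative [v]. → [disuglejixuvi].
/aodiidaikue/: /d/ is a stop between vowels /o/ and /i/, so it spirantizes to the fricative [z]. /d/ is a stop between vowels /i/ and /a/, so it spirantizes to the fricative [z]. /k/ is a stop between vowels /i/ and /u/, so it spirantizes to the fricative [x]. → [aoziizaixue].

teziziruazofezak, disuglejixuvi, aoziizaixue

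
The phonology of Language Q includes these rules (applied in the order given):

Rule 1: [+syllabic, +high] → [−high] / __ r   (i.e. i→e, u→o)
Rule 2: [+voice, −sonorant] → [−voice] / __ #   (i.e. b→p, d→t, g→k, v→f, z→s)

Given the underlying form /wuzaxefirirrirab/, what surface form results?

wuzaxefererrerap

Rule 1 (pre-rhotic lowering): /i/ is a high vowel immediately before /r/, so it lowers to [e]. /i/ is a high vowel immediately before /r/, so it lowers to [e]. /i/ is a high vowel immediately before /r/, so it lowers to [e]. /wuzaxefirirrirab/ → wuzaxefererrerab.
Rule 2 (final devoicing): /b/ is a voiced obstruent in word-final position, so it devoices to [p]. /wuzaxefererrerab/ → wuzaxefererrerap.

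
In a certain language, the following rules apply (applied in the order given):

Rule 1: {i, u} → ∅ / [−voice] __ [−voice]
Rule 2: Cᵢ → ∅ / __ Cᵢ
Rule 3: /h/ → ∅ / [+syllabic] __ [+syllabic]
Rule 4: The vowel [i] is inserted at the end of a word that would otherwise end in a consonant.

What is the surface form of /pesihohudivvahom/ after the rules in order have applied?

peshoudivaomi

Rule 1 (high vowel syncope): /i/ is a high vowel flanked by voiceless consonants /s/ and /h/, so it deletes. /pesihohudivvahom/ → peshohudivvahom.
Rule 2 (degemination): /vv/ is a geminate; the first /v/ deletes. /peshohudivvahom/ → peshohudivahom.
Rule 3 (intervocalic h-deletion): /h/ occurs between vowels /o/ and /u/, so it deletes. /h/ occurs between vowels /a/ and /o/, so it deletes. /peshohudivahom/ → peshoudivaom.
Rule 4 (final i-epenthesis): the form ends in the consonant /m/, so [i] is inserted word-finally. /peshoudivaom/ → peshoudivaomi.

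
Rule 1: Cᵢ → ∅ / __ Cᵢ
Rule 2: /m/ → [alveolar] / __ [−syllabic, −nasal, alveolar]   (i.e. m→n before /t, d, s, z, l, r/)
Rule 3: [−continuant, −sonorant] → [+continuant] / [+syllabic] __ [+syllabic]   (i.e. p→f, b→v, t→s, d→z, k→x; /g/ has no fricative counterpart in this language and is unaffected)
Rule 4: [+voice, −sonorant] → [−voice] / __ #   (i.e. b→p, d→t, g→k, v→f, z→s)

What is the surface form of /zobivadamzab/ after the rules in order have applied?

zovivazanzap

Rule 1 (degemination): no segment meets the environment; /zobivadamzab/ is unchanged.
Rule 2 (nasal place assimilation): /m/ precedes the alveolar consonant /z/, so it assimilates in place to [n]. /zobivadamzab/ → zobivadanzab.
Rule 3 (intervocalic spirantization): /b/ is a stop between vowels /o/ and /i/, so it spirantizes to the fricative [v]. /d/ is a stop between vowels /a/ and /a/, so it spirantizes to the fricative [z]. /zobivadanzab/ → zovivazanzab.
Rule 4 (final devoicing): /b/ is a voiced obstruent in word-final position, so it devoices to [p]. /zovivazanzab/ → zovivazanzap.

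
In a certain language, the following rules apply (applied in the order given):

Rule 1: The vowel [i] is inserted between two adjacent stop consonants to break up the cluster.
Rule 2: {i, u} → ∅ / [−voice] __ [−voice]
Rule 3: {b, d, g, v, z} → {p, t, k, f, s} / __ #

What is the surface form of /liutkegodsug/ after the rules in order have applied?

liutkegodsuk

Rule 1 (stop-cluster i-epenthesis): /t/ and /k/ form a stop–stop cluster, so [i] is inserted between them. /liutkegodsug/ → liutikegodsug.
Rule 2 (high vowel syncope): /i/ is a high vowel flanked by voiceless consonants /t/ and /k/, so it deletes. /liutikegodsug/ → liutkegodsug.
Rule 3 (final devoicing): /g/ is a voiced obstruent in word-final position, so it devoices to [k]. /liutkegodsug/ → liutkegodsuk.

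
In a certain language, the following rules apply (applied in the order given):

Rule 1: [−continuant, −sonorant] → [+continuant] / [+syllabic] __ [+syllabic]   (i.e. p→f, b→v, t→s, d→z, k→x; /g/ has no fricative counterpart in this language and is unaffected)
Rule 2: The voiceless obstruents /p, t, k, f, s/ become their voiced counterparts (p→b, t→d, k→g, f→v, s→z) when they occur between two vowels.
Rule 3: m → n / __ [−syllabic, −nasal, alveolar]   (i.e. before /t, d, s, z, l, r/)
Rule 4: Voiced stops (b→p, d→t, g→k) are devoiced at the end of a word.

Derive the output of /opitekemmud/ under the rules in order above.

Rule 1 (intervocalic spirantization): /p/ is a stop between vowels /o/ and /i/, so it spirantizes to the fricative [f]. /t/ is a stop between vowels /i/ and /e/, so it spirantizes to the fricative [s]. /k/ is a stop between vowels /e/ and /e/, so it spirantizes to the fricative [x]. /opitekemmud/ → ofisexemmud.
Rule 2 (intervocalic voicing): /f/ is a voiceless obstruent between vowels /o/ and /i/, so it voices to [v]. /s/ is a voiceless obstruent between vowels /i/ and /e/, so it voices to [z]. /ofisexemmud/ → ovizexemmud.
Rule 3 (nasal place assimilation): no segment meets the environment; /ovizexemmud/ is unchanged.
Rule 4 (final devoicing): /d/ is a voiced stop in word-final position, so it devoices to [t]. /ovizexemmud/ → ovizexemmut.

ovizexemmut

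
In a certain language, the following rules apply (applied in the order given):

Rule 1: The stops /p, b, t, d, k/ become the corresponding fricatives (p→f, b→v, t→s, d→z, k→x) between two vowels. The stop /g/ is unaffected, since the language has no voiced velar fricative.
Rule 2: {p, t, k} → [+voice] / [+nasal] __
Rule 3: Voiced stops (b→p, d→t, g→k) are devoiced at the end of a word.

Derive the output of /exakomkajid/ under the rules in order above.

Rule 1 (intervocalic spirantization): /k/ is a stop between vowels /a/ and /o/, so it spirantizes to the fricative [x]. /exakomkajid/ → exaxomkajid.
Rule 2 (post-nasal voicing): /k/ is a voiceless stop immediately after the nasal /m/, so it voices to [g]. /exaxomkajid/ → exaxomgajid.
Rule 3 (final devoicing): /d/ is a voiced stop in word-final position, so it devoices to [t]. /exaxomgajid/ → exaxomgajit.

exaxomgajit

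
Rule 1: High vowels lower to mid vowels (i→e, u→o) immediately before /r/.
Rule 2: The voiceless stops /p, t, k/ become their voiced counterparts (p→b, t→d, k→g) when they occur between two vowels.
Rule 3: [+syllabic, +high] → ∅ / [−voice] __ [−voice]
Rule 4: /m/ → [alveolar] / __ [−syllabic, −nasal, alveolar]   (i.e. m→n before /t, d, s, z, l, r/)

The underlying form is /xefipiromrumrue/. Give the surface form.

Rule 1 (pre-rhotic lowering): /i/ is a high vowel immediately before /r/, so it lowers to [e]. /xefipiromrumrue/ → xefiperomrumrue.
Rule 2 (intervocalic voicing): /p/ is a voiceless stop between vowels /i/ and /e/, so it voices to [b]. /xefiperomrumrue/ → xefiberomrumrue.
Rule 3 (high vowel syncope): no segment meets the environment; /xefiberomrumrue/ is unchanged.
Rule 4 (nasal place assimilation): /m/ precedes the alveolar consonant /r/, so it assimilates in place to [n]. /m/ precedes the alveolar consonant /r/, so it assimilates in place to [n]. /xefiberomrumrue/ → xefiberonrunrue.

xefiberonrunrue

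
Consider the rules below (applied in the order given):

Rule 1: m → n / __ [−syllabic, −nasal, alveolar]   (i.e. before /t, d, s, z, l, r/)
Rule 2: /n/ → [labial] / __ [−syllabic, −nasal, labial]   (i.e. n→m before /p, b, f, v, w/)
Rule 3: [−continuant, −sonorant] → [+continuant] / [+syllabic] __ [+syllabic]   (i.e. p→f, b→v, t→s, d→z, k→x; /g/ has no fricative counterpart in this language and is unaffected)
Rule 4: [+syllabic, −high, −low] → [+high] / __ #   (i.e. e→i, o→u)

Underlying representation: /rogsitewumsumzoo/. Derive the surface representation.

rogsisewunsunzou

Rule 1 (nasal place assimilation): /m/ precedes the alveolar consonant /s/, so it assimilates in place to [n]. /m/ precedes the alveolar consonant /z/, so it assimilates in place to [n]. /rogsitewumsumzoo/ → rogsitewunsunzoo.
Rule 2 (nasal place assimilation): no segment meets the environment; /rogsitewunsunzoo/ is unchanged.
Rule 3 (intervocalic spirantization): /t/ is a stop between vowels /i/ and /e/, so it spirantizes to the fricative [s]. /rogsitewunsunzoo/ → rogsisewunsunzoo.
Rule 4 (final vowel raising): /o/ is a mid vowel in word-final position, so it raises to [u]. /rogsisewunsunzoo/ → rogsisewunsunzou.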